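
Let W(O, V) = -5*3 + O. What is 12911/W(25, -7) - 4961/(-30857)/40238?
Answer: 364331978969/282187265 ≈ 1291.1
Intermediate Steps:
W(O, V) = -15 + O
12911/W(25, -7) - 4961/(-30857)/40238 = 12911/(-15 + 25) - 4961/(-30857)/40238 = 12911/10 - 4961*(-1/30857)*(1/40238) = 12911*(1/10) + (4961/30857)*(1/40238) = 12911/10 + 451/112874906 = 364331978969/282187265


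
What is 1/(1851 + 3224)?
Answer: 1/5075 ≈ 0.00019704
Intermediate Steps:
1/(1851 + 3224) = 1/5075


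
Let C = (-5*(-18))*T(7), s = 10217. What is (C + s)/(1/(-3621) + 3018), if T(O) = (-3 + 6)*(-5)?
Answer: 32107407/10928177 ≈ 2.9380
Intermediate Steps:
T(O) = -15 (T(O) = 3*(-5) = -15)
C = -1350 (C = -5*(-18)*(-15) = 90*(-15) = -1350)
(C + s)/(1/(-3621) + 3018) = (-1350 + 10217)/(1/(-3621) + 3018) = 8867/(-1/3621 + 3018) = 8867/(10928177/3621) = 8867*(3621/10928177) = 32107407/10928177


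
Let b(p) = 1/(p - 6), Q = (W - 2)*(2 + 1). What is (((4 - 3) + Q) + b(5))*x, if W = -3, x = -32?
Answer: 480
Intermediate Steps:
Q = -15 (Q = (-3 - 2)*(2 + 1) = -5*3 = -15)
b(p) = 1/(-6 + p)
(((4 - 3) + Q) + b(5))*x = (((4 - 3) - 15) + 1/(-6 + 5))*(-32) = ((1 - 15) + 1/(-1))*(-32) = (-14 - 1)*(-32) = -15*(-32) = 480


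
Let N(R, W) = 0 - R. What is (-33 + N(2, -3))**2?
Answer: 1225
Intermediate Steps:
N(R, W) = -R
(-33 + N(2, -3))**2 = (-33 - 1*2)**2 = (-33 - 2)**2 = (-35)**2 = 1225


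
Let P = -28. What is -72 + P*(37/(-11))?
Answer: 244/11 ≈ 22.182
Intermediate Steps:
-72 + P*(37/(-11)) = -72 - 1036/(-11) = -72 - 1036*(-1)/11 = -72 - 28*(-37/11) = -72 + 1036/11 = 244/11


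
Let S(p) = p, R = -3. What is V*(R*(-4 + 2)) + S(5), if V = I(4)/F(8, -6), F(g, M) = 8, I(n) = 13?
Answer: 59/4 ≈ 14.750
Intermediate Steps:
V = 13/8 ≈ 1.6250
V*(R*(-4 + 2)) + S(5) = 13*(-3*(-4 + 2))/8 + 5 = 13*(-3*(-2))/8 + 5 = (13/8)*6 + 5 = 39/4 + 5 = 59/4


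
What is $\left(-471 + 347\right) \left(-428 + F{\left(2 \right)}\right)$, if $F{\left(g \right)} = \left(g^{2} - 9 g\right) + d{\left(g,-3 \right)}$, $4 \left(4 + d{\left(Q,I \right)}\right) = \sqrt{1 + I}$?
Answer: $55304 - 31 i \sqrt{2} \approx 55304.0 - 43.841 i$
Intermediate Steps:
$d{\left(Q,I \right)} = -4 + \frac{\sqrt{1 + I}}{4}$
$F{\left(g \right)} = -4 + g^{2} - 9 g + \frac{i \sqrt{2}}{4}$ ($F{\left(g \right)} = \left(g^{2} - 9 g\right) - \left(4 - \frac{\sqrt{1 - 3}}{4}\right) = \left(g^{2} - 9 g\right) - \left(4 - \frac{\sqrt{-2}}{4}\right) = \left(g^{2} - 9 g\right) - \left(4 - \frac{i \sqrt{2}}{4}\right) = -4 + g^{2} - 9 g + \frac{i \sqrt{2}}{4}$)
$\left(-471 + 347\right) \left(-428 + F{\left(2 \right)}\right) = \left(-471 + 347\right) \left(-428 + \left(-4 + 2^{2} - 18 + \frac{i \sqrt{2}}{4}\right)\right) = - 124 \left(-428 + \left(-4 + 4 - 18 + \frac{i \sqrt{2}}{4}\right)\right) = - 124 \left(-428 - \left(18 - \frac{i \sqrt{2}}{4}\right)\right) = - 124 \left(-446 + \frac{i \sqrt{2}}{4}\right) = 55304 - 31 i \sqrt{2}$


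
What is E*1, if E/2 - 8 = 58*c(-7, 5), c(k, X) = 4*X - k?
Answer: 3148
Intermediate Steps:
c(k, X) = -k + 4*X
E = 3148 (E = 16 + 2*(58*(-1*(-7) + 4*5)) = 16 + 2*(58*(7 + 20)) = 16 + 2*(58*27) = 16 + 2*1566 = 16 + 3132 = 3148)
E*1 = 3148*1 = 3148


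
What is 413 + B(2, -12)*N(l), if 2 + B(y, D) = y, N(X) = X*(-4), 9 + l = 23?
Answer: 413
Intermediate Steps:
l = 14 (l = -9 + 23 = 14)
N(X) = -4*X
B(y, D) = -2 + y
413 + B(2, -12)*N(l) = 413 + (-2 + 2)*(-4*14) = 413 + 0*(-56) = 413 + 0 = 413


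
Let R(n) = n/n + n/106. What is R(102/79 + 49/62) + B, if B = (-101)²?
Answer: 5296766171/519188 ≈ 10202.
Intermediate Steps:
B = 10201
R(n) = 1 + n/106 (R(n) = 1 + n*(1/106) = 1 + n/106)
R(102/79 + 49/62) + B = (1 + (102/79 + 49/62)/106) + 10201 = (1 + (1/106)*(10195/4898)) + 10201 = (1 + 10195/519188) + 10201 = 529383/519188 + 10201 = 5296766171/519188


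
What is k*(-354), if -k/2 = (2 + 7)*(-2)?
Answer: -12744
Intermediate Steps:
k = 36 (k = -2*(2 + 7)*(-2) = -18*(-2) = -2*(-18) = 36)
k*(-354) = 36*(-354) = -12744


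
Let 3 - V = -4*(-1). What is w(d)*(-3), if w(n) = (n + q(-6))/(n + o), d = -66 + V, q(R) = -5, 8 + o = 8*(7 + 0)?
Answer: -216/19 ≈ -11.368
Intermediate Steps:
V = -1 (V = 3 - (-4)*(-1) = 3 - 1*4 = 3 - 4 = -1)
o = 48 (o = -8 + 8*(7 + 0) = -8 + 8*7 = -8 + 56 = 48)
d = -67 (d = -66 - 1 = -67)
w(n) = (-5 + n)/(48 + n) (w(n) = (n - 5)/(n + 48) = (-5 + n)/(48 + n))
w(d)*(-3) = ((-5 - 67)/(48 - 67))*(-3) = (-72/(-19))*(-3) = -1/19*(-72)*(-3) = (72/19)*(-3) = -216/19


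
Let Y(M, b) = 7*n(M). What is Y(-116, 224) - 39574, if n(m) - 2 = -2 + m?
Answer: -40386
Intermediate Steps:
n(m) = m (n(m) = 2 + (-2 + m) = m)
Y(M, b) = 7*M
Y(-116, 224) - 39574 = 7*(-116) - 39574 = -812 - 39574 = -40386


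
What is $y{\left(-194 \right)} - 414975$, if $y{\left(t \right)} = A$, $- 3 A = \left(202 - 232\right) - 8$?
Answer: $- \frac{1244887}{3} \approx -4.1496 \cdot 10^{5}$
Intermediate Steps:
$A = \frac{38}{3}$ ($A = - \frac{\left(202 - 232\right) - 8}{3} = - \frac{-30 - 8}{3} = \left(- \frac{1}{3}\right) \left(-38\right) = \frac{38}{3} \approx 12.667$)
$y{\left(t \right)} = \frac{38}{3}$
$y{\left(-194 \right)} - 414975 = \frac{38}{3} - 414975 = - \frac{1244887}{3}$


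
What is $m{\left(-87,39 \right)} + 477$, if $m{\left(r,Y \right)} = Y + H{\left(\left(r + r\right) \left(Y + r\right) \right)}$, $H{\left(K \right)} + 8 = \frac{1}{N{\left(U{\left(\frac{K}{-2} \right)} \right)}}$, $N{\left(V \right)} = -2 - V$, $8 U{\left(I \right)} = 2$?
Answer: $\frac{4568}{9} \approx 507.56$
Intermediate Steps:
$U{\left(I \right)} = \frac{1}{4}$ ($U{\left(I \right)} = \frac{1}{8} \cdot 2 = \frac{1}{4}$)
$H{\left(K \right)} = - \frac{76}{9}$ ($H{\left(K \right)} = -8 + \frac{1}{-2 - \frac{1}{4}} = -8 + \frac{1}{- \frac{9}{4}} = -8 - \frac{4}{9} = - \frac{76}{9}$)
$m{\left(r,Y \right)} = - \frac{76}{9} + Y$ ($m{\left(r,Y \right)} = Y - \frac{76}{9} = - \frac{76}{9} + Y$)
$m{\left(-87,39 \right)} + 477 = \left(- \frac{76}{9} + 39\right) + 477 = \frac{275}{9} + 477 = \frac{4568}{9}$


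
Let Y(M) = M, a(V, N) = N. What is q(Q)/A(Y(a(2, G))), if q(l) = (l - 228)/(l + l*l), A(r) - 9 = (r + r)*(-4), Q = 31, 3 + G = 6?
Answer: 197/14880 ≈ 0.013239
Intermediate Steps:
G = 3 (G = -3 + 6 = 3)
A(r) = 9 - 8*r (A(r) = 9 + (r + r)*(-4) = 9 + (2*r)*(-4) = 9 - 8*r)
q(l) = (-228 + l)/(l + l**2)
q(Q)/A(Y(a(2, G))) = ((-228 + 31)/(31*(1 + 31)))/(9 - 8*3) = ((1/31)*(-197)/32)/(9 - 24) = ((1/31)*(1/32)*(-197))/(-15) = -197/992*(-1/15) = 197/14880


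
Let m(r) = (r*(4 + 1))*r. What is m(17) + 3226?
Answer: 4671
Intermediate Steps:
m(r) = 5*r² (m(r) = (r*5)*r = (5*r)*r = 5*r²)
m(17) + 3226 = 5*17² + 3226 = 5*289 + 3226 = 1445 + 3226 = 4671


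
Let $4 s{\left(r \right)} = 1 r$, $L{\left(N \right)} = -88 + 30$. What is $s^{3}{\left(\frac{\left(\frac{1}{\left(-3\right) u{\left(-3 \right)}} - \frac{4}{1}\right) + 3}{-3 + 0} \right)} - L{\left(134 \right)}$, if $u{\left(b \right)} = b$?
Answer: $\frac{1141622}{19683} \approx 58.0$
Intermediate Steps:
$L{\left(N \right)} = -58$
$s{\left(r \right)} = \frac{r}{4}$ ($s{\left(r \right)} = \frac{1 r}{4} = \frac{r}{4}$)
$s^{3}{\left(\frac{\left(\frac{1}{\left(-3\right) u{\left(-3 \right)}} - \frac{4}{1}\right) + 3}{-3 + 0} \right)} - L{\left(134 \right)} = \left(\frac{\left(\left(\frac{1}{\left(-3\right) \left(-3\right)} - \frac{4}{1}\right) + 3\right) \frac{1}{-3 + 0}}{4}\right)^{3} - -58 = \left(\frac{\left(\left(\left(- \frac{1}{3}\right) \left(- \frac{1}{3}\right) - 4\right) + 3\right) \frac{1}{-3}}{4}\right)^{3} + 58 = \left(\frac{\left(\left(\frac{1}{9} - 4\right) + 3\right) \left(- \frac{1}{3}\right)}{4}\right)^{3} + 58 = \left(\frac{\left(- \frac{35}{9} + 3\right) \left(- \frac{1}{3}\right)}{4}\right)^{3} + 58 = \left(\frac{\left(- \frac{8}{9}\right) \left(- \frac{1}{3}\right)}{4}\right)^{3} + 58 = \left(\frac{1}{4} \cdot \frac{8}{27}\right)^{3} + 58 = \left(\frac{2}{27}\right)^{3} + 58 = \frac{8}{19683} + 58 = \frac{1141622}{19683}$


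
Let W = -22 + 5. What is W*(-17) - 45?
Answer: 244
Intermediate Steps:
W = -17
W*(-17) - 45 = -17*(-17) - 45 = 289 - 45 = 244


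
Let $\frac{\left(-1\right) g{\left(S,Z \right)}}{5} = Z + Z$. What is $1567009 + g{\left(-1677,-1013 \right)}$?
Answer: $1577139$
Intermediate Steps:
$g{\left(S,Z \right)} = - 10 Z$ ($g{\left(S,Z \right)} = - 5 \left(Z + Z\right) = - 5 \cdot 2 Z = - 10 Z$)
$1567009 + g{\left(-1677,-1013 \right)} = 1567009 - -10130 = 1567009 + 10130 = 1577139$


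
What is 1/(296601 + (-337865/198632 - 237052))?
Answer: 198632/11827999103 ≈ 1.6793e-5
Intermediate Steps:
1/(296601 + (-337865/198632 - 237052)) = 1/(296601 - 47086450729/198632) = 1/(11827999103/198632) = 198632/11827999103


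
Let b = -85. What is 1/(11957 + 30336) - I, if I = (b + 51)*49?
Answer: 70460139/42293 ≈ 1666.0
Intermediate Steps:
I = -1666 (I = (-85 + 51)*49 = -34*49 = -1666)
1/(11957 + 30336) - I = 1/(11957 + 30336) - 1*(-1666) = 1/42293 + 1666 = 70460139/42293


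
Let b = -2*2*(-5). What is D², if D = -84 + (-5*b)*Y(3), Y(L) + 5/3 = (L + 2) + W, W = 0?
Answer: 1567504/9 ≈ 1.7417e+5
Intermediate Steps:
Y(L) = ⅓ + L (Y(L) = -5/3 + ((L + 2) + 0) = -5/3 + ((2 + L) + 0) = -5/3 + (2 + L) = ⅓ + L)
b = 20 (b = -4*(-5) = 20)
D = -1252/3 (D = -84 + (-5*20)*(⅓ + 3) = -84 - 100*10/3 = -84 - 1000/3 = -1252/3 ≈ -417.33)
D² = (-1252/3)² = 1567504/9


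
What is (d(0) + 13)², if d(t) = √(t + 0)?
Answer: 169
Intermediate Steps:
d(t) = √t
(d(0) + 13)² = (√0 + 13)² = (0 + 13)² = 13² = 169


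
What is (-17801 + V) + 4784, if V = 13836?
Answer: 819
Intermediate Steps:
(-17801 + V) + 4784 = (-17801 + 13836) + 4784 = -3965 + 4784 = 819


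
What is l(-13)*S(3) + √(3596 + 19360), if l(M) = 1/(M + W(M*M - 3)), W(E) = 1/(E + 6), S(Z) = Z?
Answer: -172/745 + 2*√5739 ≈ 151.28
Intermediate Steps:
W(E) = 1/(6 + E)
l(M) = 1/(M + 1/(3 + M²)) (l(M) = 1/(M + 1/(6 + (M*M - 3))) = 1/(M + 1/(6 + (M² - 3))) = 1/(M + 1/(6 + (-3 + M²))) = 1/(M + 1/(3 + M²)))
l(-13)*S(3) + √(3596 + 19360) = ((3 + (-13)²)/(1 - 13*(3 + (-13)²)))*3 + √(3596 + 19360) = ((3 + 169)/(1 - 13*(3 + 169)))*3 + √22956 = (172/(1 - 13*172))*3 + 2*√5739 = (172/(1 - 2236))*3 + 2*√5739 = (172/(-2235))*3 + 2*√5739 = -1/2235*172*3 + 2*√5739 = -172/2235*3 + 2*√5739 = -172/745 + 2*√5739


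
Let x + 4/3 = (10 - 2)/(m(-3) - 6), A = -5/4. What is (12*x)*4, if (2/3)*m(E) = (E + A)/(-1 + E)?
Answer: -7104/47 ≈ -151.15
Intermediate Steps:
A = -5/4 (A = -5*¼ = -5/4 ≈ -1.2500)
m(E) = 3*(-5/4 + E)/(2*(-1 + E)) (m(E) = 3*((E - 5/4)/(-1 + E))/2 = 3*((-5/4 + E)/(-1 + E))/2 = 3*(-5/4 + E)/(2*(-1 + E)))
x = -148/47 (x = -4/3 + (10 - 2)/(3*(-5 + 4*(-3))/(8*(-1 - 3)) - 6) = -4/3 + 8/((3/8)*(-5 - 12)/(-4) - 6) = -4/3 + 8/((3/8)*(-¼)*(-17) - 6) = -4/3 + 8/(51/32 - 6) = -4/3 + 8/(-141/32) = -4/3 + 8*(-32/141) = -4/3 - 256/141 = -148/47 ≈ -3.1489)
(12*x)*4 = (12*(-148/47))*4 = -1776/47*4 = -7104/47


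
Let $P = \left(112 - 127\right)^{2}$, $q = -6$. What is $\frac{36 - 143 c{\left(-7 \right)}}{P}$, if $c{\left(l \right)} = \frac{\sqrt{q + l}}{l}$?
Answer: $\frac{4}{25} + \frac{143 i \sqrt{13}}{1575} \approx 0.16 + 0.32736 i$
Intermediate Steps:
$P = 225$ ($P = \left(-15\right)^{2} = 225$)
$c{\left(l \right)} = \frac{\sqrt{-6 + l}}{l}$
$\frac{36 - 143 c{\left(-7 \right)}}{P} = \frac{36 - 143 \frac{\sqrt{-6 - 7}}{-7}}{225} = \left(36 - 143 \left(- \frac{\sqrt{-13}}{7}\right)\right) \frac{1}{225} = \left(36 - 143 \left(- \frac{i \sqrt{13}}{7}\right)\right) \frac{1}{225} = \left(36 + \frac{143 i \sqrt{13}}{7}\right) \frac{1}{225} = \frac{4}{25} + \frac{143 i \sqrt{13}}{1575}$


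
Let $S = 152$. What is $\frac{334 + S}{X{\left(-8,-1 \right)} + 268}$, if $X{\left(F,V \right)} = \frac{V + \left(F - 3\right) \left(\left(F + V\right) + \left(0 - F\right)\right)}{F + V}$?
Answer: $\frac{2187}{1201} \approx 1.821$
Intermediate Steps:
$X{\left(F,V \right)} = \frac{V + V \left(-3 + F\right)}{F + V}$ ($X{\left(F,V \right)} = \frac{V + \left(-3 + F\right) \left(\left(F + V\right) - F\right)}{F + V} = \frac{V + \left(-3 + F\right) V}{F + V} = \frac{V + V \left(-3 + F\right)}{F + V}$)
$\frac{334 + S}{X{\left(-8,-1 \right)} + 268} = \frac{334 + 152}{- \frac{-2 - 8}{-8 - 1} + 268} = \frac{486}{\left(-1\right) \frac{1}{-9} \left(-10\right) + 268} = \frac{486}{\left(-1\right) \left(- \frac{1}{9}\right) \left(-10\right) + 268} = \frac{486}{- \frac{10}{9} + 268} = \frac{486}{\frac{2402}{9}} = 486 \cdot \frac{9}{2402} = \frac{2187}{1201}$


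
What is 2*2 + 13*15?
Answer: 199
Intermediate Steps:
2*2 + 13*15 = 4 + 195 = 199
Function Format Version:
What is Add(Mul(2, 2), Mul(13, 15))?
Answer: 199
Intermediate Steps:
Add(Mul(2, 2), Mul(13, 15)) = Add(4, 195) = 199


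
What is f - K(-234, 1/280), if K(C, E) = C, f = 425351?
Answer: 425585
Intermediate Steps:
f - K(-234, 1/280) = 425351 - 1*(-234) = 425351 + 234 = 425585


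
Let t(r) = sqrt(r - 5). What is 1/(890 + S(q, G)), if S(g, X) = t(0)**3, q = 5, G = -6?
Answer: 178/158445 + I*sqrt(5)/158445 ≈ 0.0011234 + 1.4113e-5*I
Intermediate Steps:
t(r) = sqrt(-5 + r)
S(g, X) = -5*I*sqrt(5) (S(g, X) = (sqrt(-5 + 0))**3 = (sqrt(-5))**3 = (I*sqrt(5))**3 = -5*I*sqrt(5))
1/(890 + S(q, G)) = 1/(890 - 5*I*sqrt(5))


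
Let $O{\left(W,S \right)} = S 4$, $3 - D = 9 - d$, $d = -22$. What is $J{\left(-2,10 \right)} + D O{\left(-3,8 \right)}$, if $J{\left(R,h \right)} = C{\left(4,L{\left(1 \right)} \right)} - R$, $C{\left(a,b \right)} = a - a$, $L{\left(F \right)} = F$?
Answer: $-894$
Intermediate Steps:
$D = -28$ ($D = 3 - \left(9 - -22\right) = 3 - \left(9 + 22\right) = 3 - 31 = -28$)
$O{\left(W,S \right)} = 4 S$
$C{\left(a,b \right)} = 0$
$J{\left(R,h \right)} = - R$ ($J{\left(R,h \right)} = 0 - R = - R$)
$J{\left(-2,10 \right)} + D O{\left(-3,8 \right)} = \left(-1\right) \left(-2\right) - 28 \cdot 4 \cdot 8 = 2 - 896 = -894$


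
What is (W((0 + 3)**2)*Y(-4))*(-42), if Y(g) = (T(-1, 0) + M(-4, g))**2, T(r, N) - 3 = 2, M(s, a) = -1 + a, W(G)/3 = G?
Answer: 0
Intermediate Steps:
W(G) = 3*G
T(r, N) = 5 (T(r, N) = 3 + 2 = 5)
Y(g) = (4 + g)**2 (Y(g) = (5 + (-1 + g))**2 = (4 + g)**2)
(W((0 + 3)**2)*Y(-4))*(-42) = ((3*(0 + 3)**2)*(4 - 4)**2)*(-42) = ((3*3**2)*0**2)*(-42) = ((3*9)*0)*(-42) = (27*0)*(-42) = 0*(-42) = 0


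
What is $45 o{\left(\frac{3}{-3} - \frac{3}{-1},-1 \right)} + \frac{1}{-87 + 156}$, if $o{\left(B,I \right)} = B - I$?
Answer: $\frac{9316}{69} \approx 135.01$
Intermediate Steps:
$45 o{\left(\frac{3}{-3} - \frac{3}{-1},-1 \right)} + \frac{1}{-87 + 156} = 45 \left(\left(\frac{3}{-3} - \frac{3}{-1}\right) - -1\right) + \frac{1}{-87 + 156} = 45 \left(\left(3 \left(- \frac{1}{3}\right) - -3\right) + 1\right) + \frac{1}{69} = 45 \left(\left(-1 + 3\right) + 1\right) + \frac{1}{69} = 45 \left(2 + 1\right) + \frac{1}{69} = 45 \cdot 3 + \frac{1}{69} = 135 + \frac{1}{69} = \frac{9316}{69}$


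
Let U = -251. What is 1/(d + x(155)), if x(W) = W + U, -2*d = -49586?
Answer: 1/24697 ≈ 4.0491e-5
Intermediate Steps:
d = 24793 (d = -½*(-49586) = 24793)
x(W) = -251 + W (x(W) = W - 251 = -251 + W)
1/(d + x(155)) = 1/(24793 + (-251 + 155)) = 1/(24793 - 96) = 1/24697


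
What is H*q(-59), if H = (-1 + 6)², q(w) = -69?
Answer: -1725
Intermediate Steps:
H = 25 (H = 5² = 25)
H*q(-59) = 25*(-69) = -1725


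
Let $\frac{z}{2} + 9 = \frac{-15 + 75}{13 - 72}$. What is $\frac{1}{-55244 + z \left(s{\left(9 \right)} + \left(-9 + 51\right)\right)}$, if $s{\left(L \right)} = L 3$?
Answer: $- \frac{59}{3340954} \approx -1.766 \cdot 10^{-5}$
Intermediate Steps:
$s{\left(L \right)} = 3 L$
$z = - \frac{1182}{59}$ ($z = -18 + 2 \frac{-15 + 75}{13 - 72} = -18 + 2 \frac{60}{-59} = -18 + 2 \cdot 60 \left(- \frac{1}{59}\right) = -18 + 2 \left(- \frac{60}{59}\right) = -18 - \frac{120}{59} = - \frac{1182}{59} \approx -20.034$)
$\frac{1}{-55244 + z \left(s{\left(9 \right)} + \left(-9 + 51\right)\right)} = \frac{1}{-55244 - \frac{1182 \left(3 \cdot 9 + \left(-9 + 51\right)\right)}{59}} = \frac{1}{-55244 - \frac{1182 \left(27 + 42\right)}{59}} = \frac{1}{-55244 - \frac{81558}{59}} = \frac{1}{- \frac{3340954}{59}} = - \frac{59}{3340954}$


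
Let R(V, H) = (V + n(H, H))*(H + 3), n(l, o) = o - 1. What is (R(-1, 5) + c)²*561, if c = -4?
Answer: 224400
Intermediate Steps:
n(l, o) = -1 + o
R(V, H) = (3 + H)*(-1 + H + V) (R(V, H) = (V + (-1 + H))*(H + 3) = (-1 + H + V)*(3 + H) = (3 + H)*(-1 + H + V))
(R(-1, 5) + c)²*561 = ((-3 + 5² + 2*5 + 3*(-1) + 5*(-1)) - 4)²*561 = ((-3 + 25 + 10 - 3 - 5) - 4)²*561 = (24 - 4)²*561 = 20²*561 = 400*561 = 224400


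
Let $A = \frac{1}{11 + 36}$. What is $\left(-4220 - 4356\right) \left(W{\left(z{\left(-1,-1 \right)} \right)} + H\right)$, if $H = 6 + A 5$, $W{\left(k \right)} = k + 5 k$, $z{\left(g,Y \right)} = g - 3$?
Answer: $\frac{7212416}{47} \approx 1.5346 \cdot 10^{5}$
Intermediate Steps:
$z{\left(g,Y \right)} = -3 + g$
$W{\left(k \right)} = 6 k$
$A = \frac{1}{47} \approx 0.021277$
$H = \frac{287}{47}$ ($H = 6 + \frac{1}{47} \cdot 5 = 6 + \frac{5}{47} = \frac{287}{47} \approx 6.1064$)
$\left(-4220 - 4356\right) \left(W{\left(z{\left(-1,-1 \right)} \right)} + H\right) = \left(-4220 - 4356\right) \left(6 \left(-3 - 1\right) + \frac{287}{47}\right) = - 8576 \left(6 \left(-4\right) + \frac{287}{47}\right) = - 8576 \left(-24 + \frac{287}{47}\right) = \left(-8576\right) \left(- \frac{841}{47}\right) = \frac{7212416}{47}$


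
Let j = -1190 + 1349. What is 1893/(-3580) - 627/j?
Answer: -848549/189740 ≈ -4.4722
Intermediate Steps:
j = 159
1893/(-3580) - 627/j = 1893/(-3580) - 627/159 = 1893*(-1/3580) - 627*1/159 = -1893/3580 - 209/53 = -848549/189740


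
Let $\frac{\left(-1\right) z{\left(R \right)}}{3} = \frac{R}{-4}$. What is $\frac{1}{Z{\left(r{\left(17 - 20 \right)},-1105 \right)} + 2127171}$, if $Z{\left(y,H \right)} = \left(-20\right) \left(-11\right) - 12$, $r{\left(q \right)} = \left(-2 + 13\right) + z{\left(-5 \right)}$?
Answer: $\frac{1}{2127379} \approx 4.7006 \cdot 10^{-7}$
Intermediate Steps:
$z{\left(R \right)} = \frac{3 R}{4}$ ($z{\left(R \right)} = - 3 \frac{R}{-4} = - 3 R \left(- \frac{1}{4}\right) = - 3 \left(- \frac{R}{4}\right) = \frac{3 R}{4}$)
$r{\left(q \right)} = \frac{29}{4}$ ($r{\left(q \right)} = \left(-2 + 13\right) + \frac{3}{4} \left(-5\right) = 11 - \frac{15}{4} = \frac{29}{4}$)
$Z{\left(y,H \right)} = 208$ ($Z{\left(y,H \right)} = 220 - 12 = 208$)
$\frac{1}{Z{\left(r{\left(17 - 20 \right)},-1105 \right)} + 2127171} = \frac{1}{208 + 2127171} = \frac{1}{2127379}$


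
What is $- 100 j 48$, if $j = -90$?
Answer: $432000$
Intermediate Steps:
$- 100 j 48 = \left(-100\right) \left(-90\right) 48 = 9000 \cdot 48 = 432000$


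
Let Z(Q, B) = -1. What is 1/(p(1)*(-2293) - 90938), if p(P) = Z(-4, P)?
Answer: -1/88645 ≈ -1.1281e-5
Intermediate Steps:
p(P) = -1
1/(p(1)*(-2293) - 90938) = 1/(-1*(-2293) - 90938) = 1/(2293 - 90938) = 1/(-88645) = -1/88645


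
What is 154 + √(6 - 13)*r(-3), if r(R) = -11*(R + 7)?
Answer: 154 - 44*I*√7 ≈ 154.0 - 116.41*I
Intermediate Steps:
r(R) = -77 - 11*R (r(R) = -11*(7 + R) = -77 - 11*R)
154 + √(6 - 13)*r(-3) = 154 + √(6 - 13)*(-77 - 11*(-3)) = 154 + √(-7)*(-77 + 33) = 154 + (I*√7)*(-44) = 154 - 44*I*√7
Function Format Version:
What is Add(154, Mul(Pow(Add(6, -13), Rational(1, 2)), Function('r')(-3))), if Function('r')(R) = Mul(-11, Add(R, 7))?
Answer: Add(154, Mul(-44, I, Pow(7, Rational(1, 2)))) ≈ Add(154.00, Mul(-116.41, I))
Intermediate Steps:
Function('r')(R) = Add(-77, Mul(-11, R)) (Function('r')(R) = Mul(-11, Add(7, R)) = Add(-77, Mul(-11, R)))
Add(154, Mul(Pow(Add(6, -13), Rational(1, 2)), Function('r')(-3))) = Add(154, Mul(Pow(Add(6, -13), Rational(1, 2)), Add(-77, Mul(-11, -3)))) = Add(154, Mul(Pow(-7, Rational(1, 2)), Add(-77, 33))) = Add(154, Mul(Mul(I, Pow(7, Rational(1, 2))), -44)) = Add(154, Mul(-44, I, Pow(7, Rational(1, 2))))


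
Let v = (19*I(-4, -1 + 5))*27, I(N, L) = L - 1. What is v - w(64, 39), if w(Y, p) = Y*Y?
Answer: -2557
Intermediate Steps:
I(N, L) = -1 + L
w(Y, p) = Y²
v = 1539 (v = (19*(-1 + (-1 + 5)))*27 = (19*(-1 + 4))*27 = (19*3)*27 = 57*27 = 1539)
v - w(64, 39) = 1539 - 1*64² = 1539 - 1*4096 = 1539 - 4096 = -2557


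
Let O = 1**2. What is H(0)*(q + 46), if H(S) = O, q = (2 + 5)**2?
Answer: 95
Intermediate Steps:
q = 49 (q = 7**2 = 49)
O = 1
H(S) = 1
H(0)*(q + 46) = 1*(49 + 46) = 1*95 = 95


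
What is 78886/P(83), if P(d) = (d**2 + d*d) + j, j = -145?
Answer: 78886/13633 ≈ 5.7864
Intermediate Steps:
P(d) = -145 + 2*d**2 (P(d) = (d**2 + d*d) - 145 = (d**2 + d**2) - 145 = 2*d**2 - 145 = -145 + 2*d**2)
78886/P(83) = 78886/(-145 + 2*83**2) = 78886/(-145 + 2*6889) = 78886/(-145 + 13778) = 78886/13633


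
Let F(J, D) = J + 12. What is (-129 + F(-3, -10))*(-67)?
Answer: 8040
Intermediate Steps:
F(J, D) = 12 + J
(-129 + F(-3, -10))*(-67) = (-129 + (12 - 3))*(-67) = (-129 + 9)*(-67) = -120*(-67) = 8040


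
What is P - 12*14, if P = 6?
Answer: -162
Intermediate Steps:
P - 12*14 = 6 - 12*14 = 6 - 168 = -162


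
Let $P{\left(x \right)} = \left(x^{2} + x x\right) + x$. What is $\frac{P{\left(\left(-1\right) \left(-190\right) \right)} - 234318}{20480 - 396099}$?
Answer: $\frac{161928}{375619} \approx 0.4311$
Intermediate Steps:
$P{\left(x \right)} = x + 2 x^{2}$ ($P{\left(x \right)} = \left(x^{2} + x^{2}\right) + x = 2 x^{2} + x = x + 2 x^{2}$)
$\frac{P{\left(\left(-1\right) \left(-190\right) \right)} - 234318}{20480 - 396099} = \frac{\left(-1\right) \left(-190\right) \left(1 + 2 \left(\left(-1\right) \left(-190\right)\right)\right) - 234318}{20480 - 396099} = \frac{190 \left(1 + 2 \cdot 190\right) - 234318}{-375619} = \left(190 \left(1 + 380\right) - 234318\right) \left(- \frac{1}{375619}\right) = \left(190 \cdot 381 - 234318\right) \left(- \frac{1}{375619}\right) = \left(72390 - 234318\right) \left(- \frac{1}{375619}\right) = \left(-161928\right) \left(- \frac{1}{375619}\right) = \frac{161928}{375619}$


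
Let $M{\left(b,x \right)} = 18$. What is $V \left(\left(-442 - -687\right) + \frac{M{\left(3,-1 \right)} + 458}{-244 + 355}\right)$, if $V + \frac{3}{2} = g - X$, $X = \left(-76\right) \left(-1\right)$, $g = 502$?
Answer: $\frac{7830893}{74} \approx 1.0582 \cdot 10^{5}$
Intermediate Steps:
$X = 76$
$V = \frac{849}{2}$ ($V = - \frac{3}{2} + \left(502 - 76\right) = - \frac{3}{2} + 426 = \frac{849}{2} \approx 424.5$)
$V \left(\left(-442 - -687\right) + \frac{M{\left(3,-1 \right)} + 458}{-244 + 355}\right) = \frac{849 \left(\left(-442 - -687\right) + \frac{18 + 458}{-244 + 355}\right)}{2} = \frac{849 \left(\left(-442 + 687\right) + \frac{476}{111}\right)}{2} = \frac{849 \left(245 + 476 \cdot \frac{1}{111}\right)}{2} = \frac{849 \left(245 + \frac{476}{111}\right)}{2} = \frac{849}{2} \cdot \frac{27671}{111} = \frac{7830893}{74}$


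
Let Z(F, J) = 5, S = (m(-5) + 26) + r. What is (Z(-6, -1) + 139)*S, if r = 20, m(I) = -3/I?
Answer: 33552/5 ≈ 6710.4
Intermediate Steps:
S = 233/5 (S = (-3/(-5) + 26) + 20 = (-3*(-1/5) + 26) + 20 = (3/5 + 26) + 20 = 133/5 + 20 = 233/5 ≈ 46.600)
(Z(-6, -1) + 139)*S = (5 + 139)*(233/5) = 144*(233/5) = 33552/5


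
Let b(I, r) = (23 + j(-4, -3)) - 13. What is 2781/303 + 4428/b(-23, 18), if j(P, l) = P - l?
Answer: 50619/101 ≈ 501.18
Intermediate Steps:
b(I, r) = 9 (b(I, r) = (23 + (-4 - 1*(-3))) - 13 = (23 + (-4 + 3)) - 13 = (23 - 1) - 13 = 22 - 13 = 9)
2781/303 + 4428/b(-23, 18) = 2781/303 + 4428/9 = 2781*(1/303) + 4428*(⅑) = 927/101 + 492 = 50619/101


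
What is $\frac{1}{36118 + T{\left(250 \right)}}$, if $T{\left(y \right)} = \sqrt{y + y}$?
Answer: $\frac{18059}{652254712} - \frac{5 \sqrt{5}}{652254712} \approx 2.767 \cdot 10^{-5}$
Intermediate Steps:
$T{\left(y \right)} = \sqrt{2} \sqrt{y}$ ($T{\left(y \right)} = \sqrt{2 y} = \sqrt{2} \sqrt{y}$)
$\frac{1}{36118 + T{\left(250 \right)}} = \frac{1}{36118 + \sqrt{2} \sqrt{250}} = \frac{1}{36118 + \sqrt{2} \cdot 5 \sqrt{10}} = \frac{1}{36118 + 10 \sqrt{5}}$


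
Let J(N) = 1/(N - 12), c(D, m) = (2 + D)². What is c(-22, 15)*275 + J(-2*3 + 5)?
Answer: 1429999/13 ≈ 1.1000e+5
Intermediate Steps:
J(N) = 1/(-12 + N)
c(-22, 15)*275 + J(-2*3 + 5) = (2 - 22)²*275 + 1/(-12 + (-2*3 + 5)) = (-20)²*275 + 1/(-12 + (-6 + 5)) = 400*275 + 1/(-12 - 1) = 110000 + 1/(-13) = 110000 - 1/13 = 1429999/13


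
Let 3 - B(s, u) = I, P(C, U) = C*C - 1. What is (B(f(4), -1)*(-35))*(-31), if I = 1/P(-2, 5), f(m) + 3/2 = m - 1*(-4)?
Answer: 8680/3 ≈ 2893.3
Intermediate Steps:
f(m) = 5/2 + m (f(m) = -3/2 + (m - 1*(-4)) = -3/2 + (m + 4) = -3/2 + (4 + m) = 5/2 + m)
P(C, U) = -1 + C**2 (P(C, U) = C**2 - 1 = -1 + C**2)
I = 1/3 (I = 1/(-1 + (-2)**2) = 1/(-1 + 4) = 1/3 ≈ 0.33333)
B(s, u) = 8/3 (B(s, u) = 3 - 1*1/3 = 3 - 1/3 = 8/3)
(B(f(4), -1)*(-35))*(-31) = ((8/3)*(-35))*(-31) = -280/3*(-31) = 8680/3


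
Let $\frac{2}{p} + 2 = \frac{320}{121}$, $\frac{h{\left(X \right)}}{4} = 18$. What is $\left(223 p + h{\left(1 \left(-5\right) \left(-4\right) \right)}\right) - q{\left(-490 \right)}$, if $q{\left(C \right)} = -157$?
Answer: $\frac{35914}{39} \approx 920.87$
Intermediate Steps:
$h{\left(X \right)} = 72$ ($h{\left(X \right)} = 4 \cdot 18 = 72$)
$p = \frac{121}{39}$ ($p = \frac{2}{-2 + \frac{320}{121}} = \frac{2}{\frac{78}{121}} = 2 \cdot \frac{121}{78} = \frac{121}{39} \approx 3.1026$)
$\left(223 p + h{\left(1 \left(-5\right) \left(-4\right) \right)}\right) - q{\left(-490 \right)} = \left(223 \cdot \frac{121}{39} + 72\right) - -157 = \left(\frac{26983}{39} + 72\right) + 157 = \frac{29791}{39} + 157 = \frac{35914}{39}$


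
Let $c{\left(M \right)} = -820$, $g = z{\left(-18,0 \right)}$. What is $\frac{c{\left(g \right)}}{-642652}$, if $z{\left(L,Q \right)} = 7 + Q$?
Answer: $\frac{205}{160663} \approx 0.001276$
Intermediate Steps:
$g = 7$ ($g = 7 + 0 = 7$)
$\frac{c{\left(g \right)}}{-642652} = - \frac{820}{-642652} = \left(-820\right) \left(- \frac{1}{642652}\right) = \frac{205}{160663}$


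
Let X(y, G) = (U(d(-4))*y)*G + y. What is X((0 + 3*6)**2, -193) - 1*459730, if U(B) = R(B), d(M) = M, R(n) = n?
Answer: -209278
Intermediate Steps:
U(B) = B
X(y, G) = y - 4*G*y (X(y, G) = (-4*y)*G + y = -4*G*y + y = y - 4*G*y)
X((0 + 3*6)**2, -193) - 1*459730 = (0 + 3*6)**2*(1 - 4*(-193)) - 1*459730 = (0 + 18)**2*(1 + 772) - 459730 = 18**2*773 - 459730 = 324*773 - 459730 = 250452 - 459730 = -209278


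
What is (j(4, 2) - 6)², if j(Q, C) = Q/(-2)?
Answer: 64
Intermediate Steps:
j(Q, C) = -Q/2 (j(Q, C) = Q*(-½) = -Q/2)
(j(4, 2) - 6)² = (-½*4 - 6)² = (-2 - 6)² = (-8)² = 64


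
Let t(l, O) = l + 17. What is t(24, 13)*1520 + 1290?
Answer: 63610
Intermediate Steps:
t(l, O) = 17 + l
t(24, 13)*1520 + 1290 = (17 + 24)*1520 + 1290 = 41*1520 + 1290 = 62320 + 1290 = 63610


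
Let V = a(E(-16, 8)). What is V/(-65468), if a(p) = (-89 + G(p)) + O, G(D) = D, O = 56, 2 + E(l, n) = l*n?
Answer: 163/65468 ≈ 0.0024898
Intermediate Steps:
E(l, n) = -2 + l*n
a(p) = -33 + p (a(p) = (-89 + p) + 56 = -33 + p)
V = -163 (V = -33 + (-2 - 16*8) = -33 + (-2 - 128) = -33 - 130 = -163)
V/(-65468) = -163/(-65468) = -163*(-1/65468) = 163/65468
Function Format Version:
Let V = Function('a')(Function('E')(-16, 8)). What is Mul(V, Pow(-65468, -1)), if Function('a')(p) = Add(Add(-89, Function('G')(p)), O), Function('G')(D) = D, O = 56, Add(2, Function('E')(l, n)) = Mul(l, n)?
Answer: Rational(163, 65468) ≈ 0.0024898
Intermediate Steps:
Function('E')(l, n) = Add(-2, Mul(l, n))
Function('a')(p) = Add(-33, p) (Function('a')(p) = Add(Add(-89, p), 56) = Add(-33, p))
V = -163 (V = Add(-33, Add(-2, Mul(-16, 8))) = Add(-33, Add(-2, -128)) = Add(-33, -130) = -163)
Mul(V, Pow(-65468, -1)) = Mul(-163, Pow(-65468, -1)) = Mul(-163, Rational(-1, 65468)) = Rational(163, 65468)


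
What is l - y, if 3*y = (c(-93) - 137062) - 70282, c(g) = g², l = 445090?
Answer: 1533965/3 ≈ 5.1132e+5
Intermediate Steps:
y = -198695/3 (y = (((-93)² - 137062) - 70282)/3 = ((8649 - 137062) - 70282)/3 = (-128413 - 70282)/3 = (⅓)*(-198695) = -198695/3 ≈ -66232.)
l - y = 445090 - 1*(-198695/3) = 445090 + 198695/3 = 1533965/3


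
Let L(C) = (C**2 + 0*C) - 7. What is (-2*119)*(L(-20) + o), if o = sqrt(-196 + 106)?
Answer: -93534 - 714*I*sqrt(10) ≈ -93534.0 - 2257.9*I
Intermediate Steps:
L(C) = -7 + C**2 (L(C) = (C**2 + 0) - 7 = C**2 - 7 = -7 + C**2)
o = 3*I*sqrt(10) (o = sqrt(-90) = 3*I*sqrt(10) ≈ 9.4868*I)
(-2*119)*(L(-20) + o) = (-2*119)*((-7 + (-20)**2) + 3*I*sqrt(10)) = -238*((-7 + 400) + 3*I*sqrt(10)) = -238*(393 + 3*I*sqrt(10)) = -93534 - 714*I*sqrt(10)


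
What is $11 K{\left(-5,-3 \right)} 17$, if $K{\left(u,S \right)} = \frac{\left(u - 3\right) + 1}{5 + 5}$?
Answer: $- \frac{1309}{10} \approx -130.9$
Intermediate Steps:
$K{\left(u,S \right)} = - \frac{1}{5} + \frac{u}{10}$ ($K{\left(u,S \right)} = \frac{\left(-3 + u\right) + 1}{10} = \left(-2 + u\right) \frac{1}{10} = - \frac{1}{5} + \frac{u}{10}$)
$11 K{\left(-5,-3 \right)} 17 = 11 \left(- \frac{1}{5} + \frac{1}{10} \left(-5\right)\right) 17 = 11 \left(- \frac{1}{5} - \frac{1}{2}\right) 17 = 11 \left(- \frac{7}{10}\right) 17 = \left(- \frac{77}{10}\right) 17 = - \frac{1309}{10}$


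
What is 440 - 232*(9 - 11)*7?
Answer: 3688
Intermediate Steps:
440 - 232*(9 - 11)*7 = 440 - (-464)*7 = 440 - 232*(-14) = 440 + 3248 = 3688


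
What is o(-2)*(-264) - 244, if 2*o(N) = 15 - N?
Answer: -2488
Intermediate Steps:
o(N) = 15/2 - N/2 (o(N) = (15 - N)/2 = 15/2 - N/2)
o(-2)*(-264) - 244 = (15/2 - ½*(-2))*(-264) - 244 = (15/2 + 1)*(-264) - 244 = (17/2)*(-264) - 244 = -2244 - 244 = -2488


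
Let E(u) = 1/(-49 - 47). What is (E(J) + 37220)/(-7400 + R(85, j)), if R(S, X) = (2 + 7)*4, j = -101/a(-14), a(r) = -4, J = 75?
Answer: -3573119/706944 ≈ -5.0543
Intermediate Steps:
j = 101/4 (j = -101/(-4) = -101*(-1/4) = 101/4 ≈ 25.250)
E(u) = -1/96 (E(u) = 1/(-96) = -1/96)
R(S, X) = 36 (R(S, X) = 9*4 = 36)
(E(J) + 37220)/(-7400 + R(85, j)) = (-1/96 + 37220)/(-7400 + 36) = (3573119/96)/(-7364) = (3573119/96)*(-1/7364) = -3573119/706944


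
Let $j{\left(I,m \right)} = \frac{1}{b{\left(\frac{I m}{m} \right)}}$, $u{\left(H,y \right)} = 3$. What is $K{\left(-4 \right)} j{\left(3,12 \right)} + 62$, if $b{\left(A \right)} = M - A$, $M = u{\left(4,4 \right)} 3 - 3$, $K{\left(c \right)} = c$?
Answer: $\frac{182}{3} \approx 60.667$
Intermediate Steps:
$M = 6$ ($M = 3 \cdot 3 - 3 = 9 - 3 = 6$)
$b{\left(A \right)} = 6 - A$
$j{\left(I,m \right)} = \frac{1}{6 - I}$ ($j{\left(I,m \right)} = \frac{1}{6 - \frac{I m}{m}} = \frac{1}{6 - I}$)
$K{\left(-4 \right)} j{\left(3,12 \right)} + 62 = - 4 \left(- \frac{1}{-6 + 3}\right) + 62 = - 4 \left(- \frac{1}{-3}\right) + 62 = - 4 \left(\left(-1\right) \left(- \frac{1}{3}\right)\right) + 62 = \left(-4\right) \frac{1}{3} + 62 = - \frac{4}{3} + 62 = \frac{182}{3}$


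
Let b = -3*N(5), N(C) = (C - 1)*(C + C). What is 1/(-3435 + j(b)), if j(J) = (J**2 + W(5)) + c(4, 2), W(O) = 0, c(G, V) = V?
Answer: 1/10967 ≈ 9.1183e-5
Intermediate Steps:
N(C) = 2*C*(-1 + C) (N(C) = (-1 + C)*(2*C) = 2*C*(-1 + C))
b = -120 (b = -6*5*(-1 + 5) = -6*5*4 = -3*40 = -120)
j(J) = 2 + J**2 (j(J) = (J**2 + 0) + 2 = J**2 + 2 = 2 + J**2)
1/(-3435 + j(b)) = 1/(-3435 + (2 + (-120)**2)) = 1/(-3435 + (2 + 14400)) = 1/(-3435 + 14402) = 1/10967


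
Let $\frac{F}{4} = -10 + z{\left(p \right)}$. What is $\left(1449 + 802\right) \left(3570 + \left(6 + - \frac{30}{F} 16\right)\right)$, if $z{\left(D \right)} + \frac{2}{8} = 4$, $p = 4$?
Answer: $\frac{40463976}{5} \approx 8.0928 \cdot 10^{6}$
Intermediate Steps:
$z{\left(D \right)} = \frac{15}{4}$ ($z{\left(D \right)} = - \frac{1}{4} + 4 = \frac{15}{4}$)
$F = -25$ ($F = 4 \left(-10 + \frac{15}{4}\right) = 4 \left(- \frac{25}{4}\right) = -25$)
$\left(1449 + 802\right) \left(3570 + \left(6 + - \frac{30}{F} 16\right)\right) = \left(1449 + 802\right) \left(3570 + \left(6 + - \frac{30}{-25} \cdot 16\right)\right) = 2251 \left(3570 + \left(6 + \left(-30\right) \left(- \frac{1}{25}\right) 16\right)\right) = 2251 \left(3570 + \left(6 + \frac{6}{5} \cdot 16\right)\right) = 2251 \left(3570 + \left(6 + \frac{96}{5}\right)\right) = 2251 \left(3570 + \frac{126}{5}\right) = 2251 \cdot \frac{17976}{5} = \frac{40463976}{5}$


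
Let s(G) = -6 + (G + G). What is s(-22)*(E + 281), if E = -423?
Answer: 7100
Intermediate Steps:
s(G) = -6 + 2*G
s(-22)*(E + 281) = (-6 + 2*(-22))*(-423 + 281) = (-6 - 44)*(-142) = -50*(-142) = 7100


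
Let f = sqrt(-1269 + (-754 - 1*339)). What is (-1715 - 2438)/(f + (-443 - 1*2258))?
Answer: 11217253/7297763 + 4153*I*sqrt(2362)/7297763 ≈ 1.5371 + 0.027657*I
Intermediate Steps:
f = I*sqrt(2362) (f = sqrt(-1269 + (-754 - 339)) = sqrt(-1269 - 1093) = sqrt(-2362) = I*sqrt(2362) ≈ 48.6*I)
(-1715 - 2438)/(f + (-443 - 1*2258)) = (-1715 - 2438)/(I*sqrt(2362) + (-443 - 1*2258)) = -4153/(I*sqrt(2362) + (-443 - 2258)) = -4153/(I*sqrt(2362) - 2701) = -4153/(-2701 + I*sqrt(2362))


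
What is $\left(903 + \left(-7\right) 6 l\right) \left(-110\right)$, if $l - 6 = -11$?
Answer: $-122430$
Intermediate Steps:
$l = -5$ ($l = 6 - 11 = -5$)
$\left(903 + \left(-7\right) 6 l\right) \left(-110\right) = \left(903 + \left(-7\right) 6 \left(-5\right)\right) \left(-110\right) = \left(903 - -210\right) \left(-110\right) = \left(903 + 210\right) \left(-110\right) = 1113 \left(-110\right) = -122430$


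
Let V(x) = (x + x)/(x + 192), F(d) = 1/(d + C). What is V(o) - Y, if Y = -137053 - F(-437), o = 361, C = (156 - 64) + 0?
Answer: 26147905142/190785 ≈ 1.3705e+5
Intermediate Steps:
C = 92 (C = 92 + 0 = 92)
F(d) = 1/(92 + d) (F(d) = 1/(d + 92) = 1/(92 + d))
V(x) = 2*x/(192 + x) (V(x) = (2*x)/(192 + x) = 2*x/(192 + x))
Y = -47283284/345 (Y = -137053 - 1/(92 - 437) = -137053 - 1/(-345) = -137053 - 1*(-1/345) = -137053 + 1/345 = -47283284/345 ≈ -1.3705e+5)
V(o) - Y = 2*361/(192 + 361) - 1*(-47283284/345) = 2*361/553 + 47283284/345 = 2*361*(1/553) + 47283284/345 = 722/553 + 47283284/345 = 26147905142/190785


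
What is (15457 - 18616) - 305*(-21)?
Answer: 3246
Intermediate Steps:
(15457 - 18616) - 305*(-21) = -3159 + 6405 = 3246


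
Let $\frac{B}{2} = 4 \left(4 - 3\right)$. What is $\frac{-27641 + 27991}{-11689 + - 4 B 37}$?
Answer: $- \frac{50}{1839} \approx -0.027189$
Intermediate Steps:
$B = 8$ ($B = 2 \cdot 4 \left(4 - 3\right) = 2 \cdot 4 \cdot 1 = 2 \cdot 4 = 8$)
$\frac{-27641 + 27991}{-11689 + - 4 B 37} = \frac{-27641 + 27991}{-11689 + \left(-4\right) 8 \cdot 37} = \frac{350}{-11689 - 1184} = \frac{350}{-12873} = 350 \left(- \frac{1}{12873}\right) = - \frac{50}{1839}$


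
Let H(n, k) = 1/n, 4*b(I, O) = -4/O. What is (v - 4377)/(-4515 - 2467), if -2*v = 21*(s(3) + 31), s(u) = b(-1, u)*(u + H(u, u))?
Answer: 28145/41892 ≈ 0.67185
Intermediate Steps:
b(I, O) = -1/O (b(I, O) = (-4/O)/4 = -1/O)
s(u) = -(u + 1/u)/u (s(u) = (-1/u)*(u + 1/u) = -(u + 1/u)/u)
v = -1883/6 (v = -21*((-1 - 1/3²) + 31)/2 = -21*((-1 - 1*⅑) + 31)/2 = -21*((-1 - ⅑) + 31)/2 = -21*(-10/9 + 31)/2 = -21*269/(2*9) = -½*1883/3 = -1883/6 ≈ -313.83)
(v - 4377)/(-4515 - 2467) = (-1883/6 - 4377)/(-4515 - 2467) = -28145/6/(-6982) = -28145/6*(-1/6982) = 28145/41892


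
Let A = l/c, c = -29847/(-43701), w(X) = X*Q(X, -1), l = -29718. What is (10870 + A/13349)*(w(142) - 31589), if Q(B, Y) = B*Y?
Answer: -10670012956410756/18972743 ≈ -5.6239e+8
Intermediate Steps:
w(X) = -X**2 (w(X) = X*(X*(-1)) = X*(-X) = -X**2)
c = 9949/14567 (c = -29847*(-1/43701) = 9949/14567 ≈ 0.68298)
A = -432902106/9949 (A = -29718/9949/14567 = -29718*14567/9949 = -432902106/9949 ≈ -43512.)
(10870 + A/13349)*(w(142) - 31589) = (10870 - 432902106/9949/13349)*(-1*142**2 - 31589) = (10870 - 432902106/9949*1/13349)*(-1*20164 - 31589) = (10870 - 61843158/18972743)*(-20164 - 31589) = (206171873252/18972743)*(-51753) = -10670012956410756/18972743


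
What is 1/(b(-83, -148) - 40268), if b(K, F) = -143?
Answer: -1/40411 ≈ -2.4746e-5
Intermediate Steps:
1/(b(-83, -148) - 40268) = 1/(-143 - 40268) = 1/(-40411) = -1/40411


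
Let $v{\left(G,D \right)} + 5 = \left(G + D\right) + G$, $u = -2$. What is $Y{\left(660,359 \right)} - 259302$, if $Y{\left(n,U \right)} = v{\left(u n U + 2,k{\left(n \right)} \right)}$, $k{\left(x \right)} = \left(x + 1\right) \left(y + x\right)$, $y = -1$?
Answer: $-771464$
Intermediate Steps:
$k{\left(x \right)} = \left(1 + x\right) \left(-1 + x\right)$ ($k{\left(x \right)} = \left(x + 1\right) \left(-1 + x\right) = \left(1 + x\right) \left(-1 + x\right)$)
$v{\left(G,D \right)} = -5 + D + 2 G$ ($v{\left(G,D \right)} = -5 + \left(\left(G + D\right) + G\right) = -5 + \left(\left(D + G\right) + G\right) = -5 + \left(D + 2 G\right) = -5 + D + 2 G$)
$Y{\left(n,U \right)} = -2 + n^{2} - 4 U n$ ($Y{\left(n,U \right)} = -5 + \left(-1 + n^{2}\right) + 2 \left(- 2 n U + 2\right) = -5 + \left(-1 + n^{2}\right) + 2 \left(- 2 U n + 2\right) = -5 + \left(-1 + n^{2}\right) + 2 \left(2 - 2 U n\right) = -5 + \left(-1 + n^{2}\right) - \left(-4 + 4 U n\right) = -2 + n^{2} - 4 U n$)
$Y{\left(660,359 \right)} - 259302 = \left(-2 + 660^{2} - 1436 \cdot 660\right) - 259302 = \left(-2 + 435600 - 947760\right) - 259302 = -512162 - 259302 = -771464$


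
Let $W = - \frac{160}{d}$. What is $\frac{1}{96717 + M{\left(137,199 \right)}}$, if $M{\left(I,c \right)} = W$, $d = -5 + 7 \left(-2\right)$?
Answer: $\frac{19}{1837783} \approx 1.0339 \cdot 10^{-5}$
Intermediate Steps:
$d = -19$ ($d = -5 - 14 = -19$)
$W = \frac{160}{19}$ ($W = - \frac{160}{-19} = \left(-160\right) \left(- \frac{1}{19}\right) = \frac{160}{19} \approx 8.4211$)
$M{\left(I,c \right)} = \frac{160}{19}$
$\frac{1}{96717 + M{\left(137,199 \right)}} = \frac{1}{96717 + \frac{160}{19}} = \frac{1}{\frac{1837783}{19}} = \frac{19}{1837783}$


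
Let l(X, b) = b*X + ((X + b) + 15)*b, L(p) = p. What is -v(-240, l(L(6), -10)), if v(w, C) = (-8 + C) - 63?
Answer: 241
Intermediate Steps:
l(X, b) = X*b + b*(15 + X + b) (l(X, b) = X*b + (15 + X + b)*b = X*b + b*(15 + X + b))
v(w, C) = -71 + C
-v(-240, l(L(6), -10)) = -(-71 - 10*(15 - 10 + 2*6)) = -(-71 - 10*(15 - 10 + 12)) = -(-71 - 10*17) = -(-71 - 170) = -1*(-241) = 241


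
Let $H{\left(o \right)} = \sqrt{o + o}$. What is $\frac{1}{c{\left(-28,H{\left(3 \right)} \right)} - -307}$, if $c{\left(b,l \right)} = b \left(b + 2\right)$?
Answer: $\frac{1}{1035} \approx 0.00096618$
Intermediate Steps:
$H{\left(o \right)} = \sqrt{2} \sqrt{o}$ ($H{\left(o \right)} = \sqrt{2 o} = \sqrt{2} \sqrt{o}$)
$c{\left(b,l \right)} = b \left(2 + b\right)$
$\frac{1}{c{\left(-28,H{\left(3 \right)} \right)} - -307} = \frac{1}{- 28 \left(2 - 28\right) - -307} = \frac{1}{\left(-28\right) \left(-26\right) + 307} = \frac{1}{728 + 307} = \frac{1}{1035}$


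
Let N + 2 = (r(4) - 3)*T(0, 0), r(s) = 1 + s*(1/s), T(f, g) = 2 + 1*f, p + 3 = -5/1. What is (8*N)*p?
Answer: 256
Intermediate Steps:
p = -8 (p = -3 - 5/1 = -3 - 5*1 = -3 - 5 = -8)
T(f, g) = 2 + f
r(s) = 2 (r(s) = 1 + s/s = 1 + 1 = 2)
N = -4 (N = -2 + (2 - 3)*(2 + 0) = -2 - 1*2 = -2 - 2 = -4)
(8*N)*p = (8*(-4))*(-8) = -32*(-8) = 256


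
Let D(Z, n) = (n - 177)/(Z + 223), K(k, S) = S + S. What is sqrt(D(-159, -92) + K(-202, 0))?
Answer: I*sqrt(269)/8 ≈ 2.0502*I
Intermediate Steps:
K(k, S) = 2*S
D(Z, n) = (-177 + n)/(223 + Z)
sqrt(D(-159, -92) + K(-202, 0)) = sqrt((-177 - 92)/(223 - 159) + 2*0) = sqrt(-269/64 + 0) = sqrt(-269/64) = I*sqrt(269)/8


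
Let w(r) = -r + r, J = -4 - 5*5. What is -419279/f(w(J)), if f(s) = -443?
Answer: 419279/443 ≈ 946.45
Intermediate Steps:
J = -29 (J = -4 - 25 = -29)
w(r) = 0
-419279/f(w(J)) = -419279/(-443) = -419279*(-1/443) = 419279/443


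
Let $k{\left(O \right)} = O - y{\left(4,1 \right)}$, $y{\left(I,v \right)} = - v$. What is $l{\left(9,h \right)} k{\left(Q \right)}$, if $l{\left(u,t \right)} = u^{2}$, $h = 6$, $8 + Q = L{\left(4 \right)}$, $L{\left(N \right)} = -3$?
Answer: $-810$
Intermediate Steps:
$Q = -11$ ($Q = -8 - 3 = -11$)
$k{\left(O \right)} = 1 + O$ ($k{\left(O \right)} = O - \left(-1\right) 1 = O - -1 = O + 1 = 1 + O$)
$l{\left(9,h \right)} k{\left(Q \right)} = 9^{2} \left(1 - 11\right) = 81 \left(-10\right) = -810$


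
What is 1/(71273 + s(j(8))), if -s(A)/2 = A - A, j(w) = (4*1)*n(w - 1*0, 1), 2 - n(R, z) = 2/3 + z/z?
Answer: 1/71273 ≈ 1.4031e-5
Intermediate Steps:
n(R, z) = ⅓ (n(R, z) = 2 - (2/3 + z/z) = 2 - (2*(⅓) + 1) = 2 - (⅔ + 1) = 2 - 1*5/3 = 2 - 5/3 = ⅓)
j(w) = 4/3 (j(w) = (4*1)*(⅓) = 4*(⅓) = 4/3)
s(A) = 0 (s(A) = -2*(A - A) = -2*0 = 0)
1/(71273 + s(j(8))) = 1/(71273 + 0) = 1/71273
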